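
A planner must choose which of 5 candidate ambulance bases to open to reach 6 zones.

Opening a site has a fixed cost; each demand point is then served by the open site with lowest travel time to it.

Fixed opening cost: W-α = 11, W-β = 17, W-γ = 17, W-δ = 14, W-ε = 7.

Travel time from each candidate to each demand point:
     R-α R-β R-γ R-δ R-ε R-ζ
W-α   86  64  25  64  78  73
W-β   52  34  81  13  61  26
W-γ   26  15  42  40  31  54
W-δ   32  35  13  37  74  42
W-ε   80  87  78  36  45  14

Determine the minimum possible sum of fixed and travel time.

167

Open {W-β, W-γ, W-δ, W-ε}: assign each demand point to its cheapest open site.
  R-α→W-γ 26, R-β→W-γ 15, R-γ→W-δ 13, R-δ→W-β 13, R-ε→W-γ 31, R-ζ→W-ε 14
  travel time 112, fixed 55 → total 167.
Compare {W-β, W-γ, W-δ}: travel time 124 + fixed 48 = 172.
Compare {W-γ, W-δ, W-ε}: travel time 135 + fixed 38 = 173.
Compare {W-α, W-β, W-γ, W-ε}: travel time 124 + fixed 52 = 176.
All other subsets cost ≥ 172. Minimum total cost: 167.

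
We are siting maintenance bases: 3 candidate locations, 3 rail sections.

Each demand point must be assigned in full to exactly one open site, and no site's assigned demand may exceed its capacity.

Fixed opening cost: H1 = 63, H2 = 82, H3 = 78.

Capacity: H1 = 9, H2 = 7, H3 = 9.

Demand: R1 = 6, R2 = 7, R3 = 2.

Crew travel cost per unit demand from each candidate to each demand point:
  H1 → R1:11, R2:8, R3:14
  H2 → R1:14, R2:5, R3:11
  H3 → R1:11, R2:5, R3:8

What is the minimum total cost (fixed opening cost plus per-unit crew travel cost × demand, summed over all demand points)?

258

Open {H1, H3}; cheapest assignment that respects the capacities:
  H1 (cap 9, load 6): R1 — cost 6×11 = 66
  H3 (cap 9, load 9): R2, R3 — cost 7×5 + 2×8 = 51
  Shipping 117, fixed 141 → total 258.
  Any other capacity-feasible assignment to {H1, H3} ships for at least 117.
Compare {H1, H2}: its best feasible assignment gives total 274.
Compare {H2, H3}: its best feasible assignment gives total 277.
Every other set of open sites that can feasibly serve all demand totals ≥ 274 even under its best assignment. Minimum: 258.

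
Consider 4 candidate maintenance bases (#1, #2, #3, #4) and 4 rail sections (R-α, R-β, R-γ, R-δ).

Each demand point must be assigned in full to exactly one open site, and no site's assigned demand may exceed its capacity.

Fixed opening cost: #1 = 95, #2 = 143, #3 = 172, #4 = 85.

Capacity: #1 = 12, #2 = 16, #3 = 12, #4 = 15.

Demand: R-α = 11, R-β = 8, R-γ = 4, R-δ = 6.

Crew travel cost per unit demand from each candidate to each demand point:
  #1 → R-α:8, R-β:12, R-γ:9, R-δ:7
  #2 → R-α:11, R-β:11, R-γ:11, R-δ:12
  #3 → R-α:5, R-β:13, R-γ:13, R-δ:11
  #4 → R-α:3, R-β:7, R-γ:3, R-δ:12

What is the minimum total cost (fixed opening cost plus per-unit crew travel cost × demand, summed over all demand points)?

433

Open {#2, #4}; cheapest assignment that respects the capacities:
  #2 (cap 16, load 14): R-β, R-δ — cost 8×11 + 6×12 = 160
  #4 (cap 15, load 15): R-α, R-γ — cost 11×3 + 4×3 = 45
  Shipping 205, fixed 228 → total 433.
  Any other capacity-feasible assignment to {#2, #4} ships for at least 205.
Compare {#1, #2, #4}: its best feasible assignment gives total 498.
Compare {#1, #3, #4}: its best feasible assignment gives total 517.
Every other set of open sites that can feasibly serve all demand totals ≥ 498 even under its best assignment. Minimum: 433.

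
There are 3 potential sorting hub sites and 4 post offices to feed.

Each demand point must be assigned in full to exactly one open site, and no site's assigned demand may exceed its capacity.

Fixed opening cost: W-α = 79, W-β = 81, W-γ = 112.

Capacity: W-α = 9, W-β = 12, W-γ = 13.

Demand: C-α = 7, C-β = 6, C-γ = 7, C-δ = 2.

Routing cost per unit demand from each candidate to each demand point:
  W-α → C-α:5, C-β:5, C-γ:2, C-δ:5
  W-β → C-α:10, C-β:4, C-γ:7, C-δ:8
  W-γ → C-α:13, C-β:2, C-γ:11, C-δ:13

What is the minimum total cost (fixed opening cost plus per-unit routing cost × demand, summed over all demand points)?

318

Open {W-α, W-γ}; cheapest assignment that respects the capacities:
  W-α (cap 9, load 9): C-γ, C-δ — cost 7×2 + 2×5 = 24
  W-γ (cap 13, load 13): C-α, C-β — cost 7×13 + 6×2 = 103
  Shipping 127, fixed 191 → total 318.
  Any other capacity-feasible assignment to {W-α, W-γ} ships for at least 127.
Compare {W-β, W-γ}: its best feasible assignment gives total 361.
Compare {W-α, W-β, W-γ}: its best feasible assignment gives total 378.
Every other set of open sites that can feasibly serve all demand totals ≥ 361 even under its best assignment. Minimum: 318.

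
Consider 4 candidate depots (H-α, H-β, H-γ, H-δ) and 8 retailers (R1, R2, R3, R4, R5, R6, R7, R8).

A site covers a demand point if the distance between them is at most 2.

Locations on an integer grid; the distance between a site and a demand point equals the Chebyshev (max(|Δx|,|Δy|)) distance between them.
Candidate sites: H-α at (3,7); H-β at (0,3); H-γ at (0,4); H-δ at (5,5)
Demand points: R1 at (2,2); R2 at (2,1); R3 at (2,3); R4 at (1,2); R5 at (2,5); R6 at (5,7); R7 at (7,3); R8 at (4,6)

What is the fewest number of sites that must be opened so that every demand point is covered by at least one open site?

2

Coverage sets (demand points within 2 of each site):
  H-α: {R5, R6, R8}
  H-β: {R1, R2, R3, R4, R5}
  H-γ: {R1, R3, R4, R5}
  H-δ: {R6, R7, R8}
No single site covers all 8 demand points.
But {H-β, H-δ} covers everything, so the minimum is 2.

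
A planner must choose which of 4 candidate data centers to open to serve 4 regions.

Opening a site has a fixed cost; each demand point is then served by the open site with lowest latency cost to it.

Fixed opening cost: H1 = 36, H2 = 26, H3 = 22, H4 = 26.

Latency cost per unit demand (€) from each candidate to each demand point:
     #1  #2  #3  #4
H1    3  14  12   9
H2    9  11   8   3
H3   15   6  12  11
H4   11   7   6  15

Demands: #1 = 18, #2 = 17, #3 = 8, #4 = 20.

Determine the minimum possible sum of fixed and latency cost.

Open {H1, H2, H3}: assign each demand point to its cheapest open site.
  #1→H1 18×3=54, #2→H3 17×6=102, #3→H2 8×8=64, #4→H2 20×3=60
  latency cost 280, fixed 84 → total 364.
Compare {H1, H2, H4}: latency cost 281 + fixed 88 = 369.
Compare {H1, H2, H3, H4}: latency cost 264 + fixed 110 = 374.
Compare {H1, H2}: latency cost 365 + fixed 62 = 427.
All other subsets cost ≥ 369. Minimum total cost: 364.

364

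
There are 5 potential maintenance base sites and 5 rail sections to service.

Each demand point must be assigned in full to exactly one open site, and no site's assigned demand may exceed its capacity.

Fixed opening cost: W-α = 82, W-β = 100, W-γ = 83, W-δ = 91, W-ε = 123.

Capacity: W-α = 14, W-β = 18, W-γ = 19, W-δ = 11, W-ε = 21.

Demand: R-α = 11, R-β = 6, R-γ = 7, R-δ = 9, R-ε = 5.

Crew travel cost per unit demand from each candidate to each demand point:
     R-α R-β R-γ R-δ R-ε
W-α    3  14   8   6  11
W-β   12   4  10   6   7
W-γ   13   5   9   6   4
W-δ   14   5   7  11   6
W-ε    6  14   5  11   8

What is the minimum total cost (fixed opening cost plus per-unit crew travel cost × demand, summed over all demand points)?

459

Open {W-α, W-β, W-γ}; cheapest assignment that respects the capacities:
  W-α (cap 14, load 11): R-α — cost 11×3 = 33
  W-β (cap 18, load 15): R-β, R-δ — cost 6×4 + 9×6 = 78
  W-γ (cap 19, load 12): R-γ, R-ε — cost 7×9 + 5×4 = 83
  Shipping 194, fixed 265 → total 459.
  Any other capacity-feasible assignment to {W-α, W-β, W-γ} ships for at least 194.
Compare {W-α, W-γ, W-δ}: its best feasible assignment gives total 466.
Compare {W-α, W-γ, W-ε}: its best feasible assignment gives total 480.
Every other set of open sites that can feasibly serve all demand totals ≥ 466 even under its best assignment. Minimum: 459.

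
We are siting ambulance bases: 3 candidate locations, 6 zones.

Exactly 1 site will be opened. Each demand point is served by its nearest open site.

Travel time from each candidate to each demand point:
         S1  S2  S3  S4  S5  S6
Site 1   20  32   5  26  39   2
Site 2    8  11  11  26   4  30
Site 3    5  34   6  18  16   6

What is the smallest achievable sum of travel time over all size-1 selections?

Open {Site 3}.
  S1→Site 3 5, S2→Site 3 34, S3→Site 3 6, S4→Site 3 18, S5→Site 3 16, S6→Site 3 6  ⇒ total 85.
Compare {Site 2}: total 90.
Compare {Site 1}: total 124.

85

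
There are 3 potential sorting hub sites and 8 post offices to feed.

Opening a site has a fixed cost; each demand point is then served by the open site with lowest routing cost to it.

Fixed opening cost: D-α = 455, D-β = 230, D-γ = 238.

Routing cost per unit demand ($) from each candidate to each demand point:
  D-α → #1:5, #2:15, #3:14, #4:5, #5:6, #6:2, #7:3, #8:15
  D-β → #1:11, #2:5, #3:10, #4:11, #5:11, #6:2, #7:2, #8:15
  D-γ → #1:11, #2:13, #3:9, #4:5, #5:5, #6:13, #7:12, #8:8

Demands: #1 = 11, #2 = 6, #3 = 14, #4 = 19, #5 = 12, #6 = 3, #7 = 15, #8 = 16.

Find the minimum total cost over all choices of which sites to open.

1064

Open {D-β, D-γ}: assign each demand point to its cheapest open site.
  #1→D-β 11×11=121, #2→D-β 6×5=30, #3→D-γ 14×9=126, #4→D-γ 19×5=95, #5→D-γ 12×5=60, #6→D-β 3×2=6, #7→D-β 15×2=30, #8→D-γ 16×8=128
  routing cost 596, fixed 468 → total 1064.
Compare {D-γ}: routing cost 827 + fixed 238 = 1065.
Compare {D-β}: routing cost 908 + fixed 230 = 1138.
Compare {D-α}: routing cost 799 + fixed 455 = 1254.
All other subsets cost ≥ 1065. Minimum total cost: 1064.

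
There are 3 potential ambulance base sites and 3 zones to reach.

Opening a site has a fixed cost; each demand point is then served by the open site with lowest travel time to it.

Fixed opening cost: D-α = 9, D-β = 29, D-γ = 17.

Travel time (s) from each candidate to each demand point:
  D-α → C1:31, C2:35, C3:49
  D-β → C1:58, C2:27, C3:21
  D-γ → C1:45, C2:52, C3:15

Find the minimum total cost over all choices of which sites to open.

107

Open {D-α, D-γ}: assign each demand point to its cheapest open site.
  C1→D-α 31, C2→D-α 35, C3→D-γ 15
  travel time 81, fixed 26 → total 107.
Compare {D-α, D-β}: travel time 79 + fixed 38 = 117.
Compare {D-α}: travel time 115 + fixed 9 = 124.
Compare {D-α, D-β, D-γ}: travel time 73 + fixed 55 = 128.
All other subsets cost ≥ 117. Minimum total cost: 107.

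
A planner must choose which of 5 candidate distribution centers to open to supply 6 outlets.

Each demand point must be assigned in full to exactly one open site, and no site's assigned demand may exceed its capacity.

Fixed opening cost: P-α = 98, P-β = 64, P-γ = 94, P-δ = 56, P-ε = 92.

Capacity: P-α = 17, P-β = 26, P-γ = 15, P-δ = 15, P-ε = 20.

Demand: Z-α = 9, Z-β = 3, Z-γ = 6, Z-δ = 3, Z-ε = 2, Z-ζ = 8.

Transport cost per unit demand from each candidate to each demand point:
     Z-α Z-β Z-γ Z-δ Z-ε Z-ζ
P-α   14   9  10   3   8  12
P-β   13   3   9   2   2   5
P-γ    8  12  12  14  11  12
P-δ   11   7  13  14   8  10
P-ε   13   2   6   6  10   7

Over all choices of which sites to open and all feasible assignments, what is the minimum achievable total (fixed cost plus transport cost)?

Open {P-β, P-δ}; cheapest assignment that respects the capacities:
  P-β (cap 26, load 22): Z-β, Z-γ, Z-δ, Z-ε, Z-ζ — cost 3×3 + 6×9 + 3×2 + 2×2 + 8×5 = 113
  P-δ (cap 15, load 9): Z-α — cost 9×11 = 99
  Shipping 212, fixed 120 → total 332.
  Any other capacity-feasible assignment to {P-β, P-δ} ships for at least 212.
Compare {P-β, P-γ}: its best feasible assignment gives total 343.
Compare {P-β, P-ε}: its best feasible assignment gives total 365.
Every other set of open sites that can feasibly serve all demand totals ≥ 343 even under its best assignment. Minimum: 332.

332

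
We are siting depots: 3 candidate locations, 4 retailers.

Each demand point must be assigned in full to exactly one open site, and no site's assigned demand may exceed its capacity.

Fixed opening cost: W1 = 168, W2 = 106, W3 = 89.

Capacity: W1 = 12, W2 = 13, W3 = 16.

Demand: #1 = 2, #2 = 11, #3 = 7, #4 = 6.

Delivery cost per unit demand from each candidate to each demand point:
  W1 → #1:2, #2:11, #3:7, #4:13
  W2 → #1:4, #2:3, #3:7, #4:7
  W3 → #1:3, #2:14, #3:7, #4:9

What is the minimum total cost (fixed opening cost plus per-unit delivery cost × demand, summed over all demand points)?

Open {W2, W3}; cheapest assignment that respects the capacities:
  W2 (cap 13, load 11): #2 — cost 11×3 = 33
  W3 (cap 16, load 15): #1, #3, #4 — cost 2×3 + 7×7 + 6×9 = 109
  Shipping 142, fixed 195 → total 337.
  Any other capacity-feasible assignment to {W2, W3} ships for at least 142.
Compare {W1, W3}: its best feasible assignment gives total 487.
Compare {W1, W2, W3}: its best feasible assignment gives total 503.
Every other set of open sites that can feasibly serve all demand totals ≥ 487 even under its best assignment. Minimum: 337.

337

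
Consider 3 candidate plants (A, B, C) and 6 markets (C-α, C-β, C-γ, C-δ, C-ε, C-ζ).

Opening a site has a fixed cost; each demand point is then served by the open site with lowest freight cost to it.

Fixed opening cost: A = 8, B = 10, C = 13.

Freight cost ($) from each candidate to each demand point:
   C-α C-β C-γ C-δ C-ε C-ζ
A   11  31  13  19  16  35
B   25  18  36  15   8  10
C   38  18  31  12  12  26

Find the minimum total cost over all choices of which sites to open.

93

Open {A, B}: assign each demand point to its cheapest open site.
  C-α→A 11, C-β→B 18, C-γ→A 13, C-δ→B 15, C-ε→B 8, C-ζ→B 10
  freight cost 75, fixed 18 → total 93.
Compare {A, B, C}: freight cost 72 + fixed 31 = 103.
Compare {A, C}: freight cost 92 + fixed 21 = 113.
Compare {B}: freight cost 112 + fixed 10 = 122.
All other subsets cost ≥ 103. Minimum total cost: 93.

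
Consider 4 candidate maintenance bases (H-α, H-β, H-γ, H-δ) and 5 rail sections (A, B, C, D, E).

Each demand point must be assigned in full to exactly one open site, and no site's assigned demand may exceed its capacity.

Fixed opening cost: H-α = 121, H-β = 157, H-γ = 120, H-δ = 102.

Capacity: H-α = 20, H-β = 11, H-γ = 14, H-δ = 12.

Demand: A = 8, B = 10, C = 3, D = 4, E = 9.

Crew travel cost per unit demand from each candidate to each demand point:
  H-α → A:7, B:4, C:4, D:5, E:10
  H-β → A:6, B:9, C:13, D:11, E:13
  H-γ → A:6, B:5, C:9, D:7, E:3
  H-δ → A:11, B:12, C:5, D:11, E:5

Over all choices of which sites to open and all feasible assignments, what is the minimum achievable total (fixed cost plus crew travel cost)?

Open {H-α, H-γ}; cheapest assignment that respects the capacities:
  H-α (cap 20, load 20): A, C, E — cost 8×7 + 3×4 + 9×10 = 158
  H-γ (cap 14, load 14): B, D — cost 10×5 + 4×7 = 78
  Shipping 236, fixed 241 → total 477.
  Any other capacity-feasible assignment to {H-α, H-γ} ships for at least 236.
Compare {H-α, H-γ, H-δ}: its best feasible assignment gives total 508.
Compare {H-α, H-β, H-γ}: its best feasible assignment gives total 545.
Every other set of open sites that can feasibly serve all demand totals ≥ 508 even under its best assignment. Minimum: 477.

477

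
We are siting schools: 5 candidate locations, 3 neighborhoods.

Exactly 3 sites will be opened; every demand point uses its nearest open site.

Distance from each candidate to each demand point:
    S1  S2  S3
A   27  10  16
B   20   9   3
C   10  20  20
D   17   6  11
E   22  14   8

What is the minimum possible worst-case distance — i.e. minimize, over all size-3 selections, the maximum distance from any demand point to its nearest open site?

Open {A, B, C}.
  Farthest demand point is S1 at distance 10 (to C); all others are ≤ 10.
With {A, C, E} the worst case is 10.
With {B, C, D} the worst case is 10.
No size-3 selection achieves below 10.

10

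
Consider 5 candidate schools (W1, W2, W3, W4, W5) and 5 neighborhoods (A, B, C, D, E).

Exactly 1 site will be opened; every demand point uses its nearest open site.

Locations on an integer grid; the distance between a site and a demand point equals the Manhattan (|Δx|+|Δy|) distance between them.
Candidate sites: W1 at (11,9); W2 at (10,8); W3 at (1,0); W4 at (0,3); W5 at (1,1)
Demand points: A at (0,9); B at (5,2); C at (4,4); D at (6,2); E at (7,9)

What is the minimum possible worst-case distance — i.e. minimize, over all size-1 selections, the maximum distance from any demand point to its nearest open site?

11

Open {W2}.
  Farthest demand point is A at distance 11 (to W2); all others are ≤ 11.
With {W1} the worst case is 13.
With {W4} the worst case is 13.
No size-1 selection achieves below 11.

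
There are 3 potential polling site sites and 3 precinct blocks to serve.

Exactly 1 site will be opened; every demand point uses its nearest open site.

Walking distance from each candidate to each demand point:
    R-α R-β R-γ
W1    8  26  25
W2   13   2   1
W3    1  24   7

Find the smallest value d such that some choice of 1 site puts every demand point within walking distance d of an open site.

Open {W2}.
  Farthest demand point is R-α at walking distance 13 (to W2); all others are ≤ 13.
With {W3} the worst case is 24.
With {W1} the worst case is 26.
No size-1 selection achieves below 13.

13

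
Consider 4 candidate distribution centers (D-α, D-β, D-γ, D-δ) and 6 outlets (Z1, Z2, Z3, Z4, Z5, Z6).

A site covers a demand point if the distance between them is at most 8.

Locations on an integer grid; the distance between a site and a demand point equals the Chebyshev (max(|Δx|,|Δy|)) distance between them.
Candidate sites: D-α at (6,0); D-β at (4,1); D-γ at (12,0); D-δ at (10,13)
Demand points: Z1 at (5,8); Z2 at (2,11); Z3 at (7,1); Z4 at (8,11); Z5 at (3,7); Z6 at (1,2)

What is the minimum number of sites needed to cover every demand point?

Coverage sets (demand points within 8 of each site):
  D-α: {Z1, Z3, Z5, Z6}
  D-β: {Z1, Z3, Z5, Z6}
  D-γ: {Z1, Z3}
  D-δ: {Z1, Z2, Z4, Z5}
No single site covers all 6 demand points.
But {D-α, D-δ} covers everything, so the minimum is 2.

2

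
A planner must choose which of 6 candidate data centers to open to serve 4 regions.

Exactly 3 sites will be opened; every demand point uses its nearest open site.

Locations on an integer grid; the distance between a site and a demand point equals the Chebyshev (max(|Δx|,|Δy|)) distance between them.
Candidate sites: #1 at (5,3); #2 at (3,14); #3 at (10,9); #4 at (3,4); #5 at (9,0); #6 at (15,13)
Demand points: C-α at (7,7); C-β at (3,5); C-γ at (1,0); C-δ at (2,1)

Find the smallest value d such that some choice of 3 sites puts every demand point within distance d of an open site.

Open {#1, #2, #3}.
  Farthest demand point is C-γ at distance 4 (to #1); all others are ≤ 4.
With {#1, #2, #4} the worst case is 4.
With {#1, #2, #5} the worst case is 4.
No size-3 selection achieves below 4.

4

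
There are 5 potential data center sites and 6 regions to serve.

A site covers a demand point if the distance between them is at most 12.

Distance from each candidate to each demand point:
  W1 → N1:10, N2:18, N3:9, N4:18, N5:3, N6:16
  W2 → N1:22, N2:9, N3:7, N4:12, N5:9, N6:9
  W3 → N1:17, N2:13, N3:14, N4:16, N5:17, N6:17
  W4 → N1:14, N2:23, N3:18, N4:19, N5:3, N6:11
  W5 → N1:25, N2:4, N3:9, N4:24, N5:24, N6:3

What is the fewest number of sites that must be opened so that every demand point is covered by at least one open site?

Coverage sets (demand points within 12 of each site):
  W1: {N1, N3, N5}
  W2: {N2, N3, N4, N5, N6}
  W3: {}
  W4: {N5, N6}
  W5: {N2, N3, N6}
No single site covers all 6 demand points.
But {W1, W2} covers everything, so the minimum is 2.

2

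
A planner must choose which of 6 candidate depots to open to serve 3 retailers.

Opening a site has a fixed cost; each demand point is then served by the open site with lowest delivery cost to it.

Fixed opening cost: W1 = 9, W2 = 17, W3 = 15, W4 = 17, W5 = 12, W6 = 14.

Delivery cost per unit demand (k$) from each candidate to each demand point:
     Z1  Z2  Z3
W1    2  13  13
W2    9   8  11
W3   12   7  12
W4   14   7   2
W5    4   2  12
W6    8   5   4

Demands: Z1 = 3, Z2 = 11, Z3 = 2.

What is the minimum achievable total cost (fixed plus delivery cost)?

67

Open {W4, W5}: assign each demand point to its cheapest open site.
  Z1→W5 3×4=12, Z2→W5 11×2=22, Z3→W4 2×2=4
  delivery cost 38, fixed 29 → total 67.
Compare {W5, W6}: delivery cost 42 + fixed 26 = 68.
Compare {W5}: delivery cost 58 + fixed 12 = 70.
Compare {W1, W4, W5}: delivery cost 32 + fixed 38 = 70.
All other subsets cost ≥ 68. Minimum total cost: 67.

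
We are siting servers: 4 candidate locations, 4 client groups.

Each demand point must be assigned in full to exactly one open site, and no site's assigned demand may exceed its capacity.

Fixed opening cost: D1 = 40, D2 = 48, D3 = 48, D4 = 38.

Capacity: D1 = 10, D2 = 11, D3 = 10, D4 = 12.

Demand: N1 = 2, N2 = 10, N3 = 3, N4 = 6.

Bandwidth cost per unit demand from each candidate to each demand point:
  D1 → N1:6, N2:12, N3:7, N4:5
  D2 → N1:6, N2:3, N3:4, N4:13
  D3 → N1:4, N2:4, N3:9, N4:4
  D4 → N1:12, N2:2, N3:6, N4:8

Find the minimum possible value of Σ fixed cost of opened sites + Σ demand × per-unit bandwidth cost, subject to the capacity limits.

Open {D1, D4}; cheapest assignment that respects the capacities:
  D1 (cap 10, load 9): N3, N4 — cost 3×7 + 6×5 = 51
  D4 (cap 12, load 12): N1, N2 — cost 2×12 + 10×2 = 44
  Shipping 95, fixed 78 → total 173.
  Any other capacity-feasible assignment to {D1, D4} ships for at least 95.
Compare {D3, D4}: its best feasible assignment gives total 181.
Compare {D2, D3, D4}: its best feasible assignment gives total 198.
Every other set of open sites that can feasibly serve all demand totals ≥ 181 even under its best assignment. Minimum: 173.

173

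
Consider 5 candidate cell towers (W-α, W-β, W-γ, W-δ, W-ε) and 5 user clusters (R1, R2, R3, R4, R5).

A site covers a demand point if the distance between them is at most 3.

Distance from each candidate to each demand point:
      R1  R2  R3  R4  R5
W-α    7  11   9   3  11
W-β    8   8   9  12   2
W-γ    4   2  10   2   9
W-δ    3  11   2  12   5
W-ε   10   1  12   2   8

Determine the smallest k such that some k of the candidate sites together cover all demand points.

3

Coverage sets (demand points within 3 of each site):
  W-α: {R4}
  W-β: {R5}
  W-γ: {R2, R4}
  W-δ: {R1, R3}
  W-ε: {R2, R4}
No 2 sites suffice: every size-2 union leaves at least one demand point uncovered.
But {W-β, W-γ, W-δ} covers everything, so the minimum is 3.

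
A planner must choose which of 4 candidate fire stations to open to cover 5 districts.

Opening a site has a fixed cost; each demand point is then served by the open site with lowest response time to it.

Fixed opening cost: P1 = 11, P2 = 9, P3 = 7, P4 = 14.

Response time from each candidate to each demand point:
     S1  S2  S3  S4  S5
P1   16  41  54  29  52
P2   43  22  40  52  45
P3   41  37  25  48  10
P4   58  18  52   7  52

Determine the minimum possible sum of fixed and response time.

Open {P1, P3, P4}: assign each demand point to its cheapest open site.
  S1→P1 16, S2→P4 18, S3→P3 25, S4→P4 7, S5→P3 10
  response time 76, fixed 32 → total 108.
Compare {P1, P2, P3, P4}: response time 76 + fixed 41 = 117.
Compare {P3, P4}: response time 101 + fixed 21 = 122.
Compare {P1, P2, P3}: response time 102 + fixed 27 = 129.
All other subsets cost ≥ 117. Minimum total cost: 108.

108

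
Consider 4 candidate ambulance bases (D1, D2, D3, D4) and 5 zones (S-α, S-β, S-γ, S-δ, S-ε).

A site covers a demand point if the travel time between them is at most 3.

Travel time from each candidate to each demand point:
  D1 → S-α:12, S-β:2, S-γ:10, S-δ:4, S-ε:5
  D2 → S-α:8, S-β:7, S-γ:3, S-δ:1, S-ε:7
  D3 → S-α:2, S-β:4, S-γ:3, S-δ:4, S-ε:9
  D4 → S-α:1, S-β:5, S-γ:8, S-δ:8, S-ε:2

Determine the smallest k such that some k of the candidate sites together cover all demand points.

Coverage sets (demand points within 3 of each site):
  D1: {S-β}
  D2: {S-γ, S-δ}
  D3: {S-α, S-γ}
  D4: {S-α, S-ε}
No 2 sites suffice: every size-2 union leaves at least one demand point uncovered.
But {D1, D2, D4} covers everything, so the minimum is 3.

3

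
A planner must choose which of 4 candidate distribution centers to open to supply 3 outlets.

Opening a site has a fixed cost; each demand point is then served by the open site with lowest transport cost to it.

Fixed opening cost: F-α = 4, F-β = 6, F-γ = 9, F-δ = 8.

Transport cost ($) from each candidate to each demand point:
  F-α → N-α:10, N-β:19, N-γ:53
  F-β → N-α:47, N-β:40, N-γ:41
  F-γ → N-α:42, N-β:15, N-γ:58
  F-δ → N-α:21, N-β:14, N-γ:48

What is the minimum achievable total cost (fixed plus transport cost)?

80

Open {F-α, F-β}: assign each demand point to its cheapest open site.
  N-α→F-α 10, N-β→F-α 19, N-γ→F-β 41
  transport cost 70, fixed 10 → total 80.
Compare {F-α, F-β, F-δ}: transport cost 65 + fixed 18 = 83.
Compare {F-α, F-δ}: transport cost 72 + fixed 12 = 84.
Compare {F-α, F-β, F-γ}: transport cost 66 + fixed 19 = 85.
All other subsets cost ≥ 83. Minimum total cost: 80.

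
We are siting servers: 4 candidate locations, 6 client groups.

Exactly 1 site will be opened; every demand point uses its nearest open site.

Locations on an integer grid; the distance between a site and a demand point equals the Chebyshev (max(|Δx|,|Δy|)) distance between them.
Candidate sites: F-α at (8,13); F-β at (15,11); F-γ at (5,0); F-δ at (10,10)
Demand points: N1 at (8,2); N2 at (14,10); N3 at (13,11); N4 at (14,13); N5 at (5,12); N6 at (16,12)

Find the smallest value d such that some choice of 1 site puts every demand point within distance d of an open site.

Open {F-δ}.
  Farthest demand point is N1 at distance 8 (to F-δ); all others are ≤ 8.
With {F-β} the worst case is 10.
With {F-α} the worst case is 11.
No size-1 selection achieves below 8.

8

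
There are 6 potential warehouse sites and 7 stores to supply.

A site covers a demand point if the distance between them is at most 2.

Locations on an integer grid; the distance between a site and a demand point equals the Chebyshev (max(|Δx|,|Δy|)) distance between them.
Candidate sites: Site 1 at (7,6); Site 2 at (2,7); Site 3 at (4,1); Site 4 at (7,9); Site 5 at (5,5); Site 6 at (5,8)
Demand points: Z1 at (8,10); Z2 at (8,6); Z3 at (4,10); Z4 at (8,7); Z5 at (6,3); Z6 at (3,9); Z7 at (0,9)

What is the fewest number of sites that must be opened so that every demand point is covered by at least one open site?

Coverage sets (demand points within 2 of each site):
  Site 1: {Z2, Z4}
  Site 2: {Z6, Z7}
  Site 3: {Z5}
  Site 4: {Z1, Z4}
  Site 5: {Z5}
  Site 6: {Z3, Z6}
No 4 sites suffice: every size-4 union leaves at least one demand point uncovered.
But {Site 1, Site 2, Site 3, Site 4, Site 6} covers everything, so the minimum is 5.

5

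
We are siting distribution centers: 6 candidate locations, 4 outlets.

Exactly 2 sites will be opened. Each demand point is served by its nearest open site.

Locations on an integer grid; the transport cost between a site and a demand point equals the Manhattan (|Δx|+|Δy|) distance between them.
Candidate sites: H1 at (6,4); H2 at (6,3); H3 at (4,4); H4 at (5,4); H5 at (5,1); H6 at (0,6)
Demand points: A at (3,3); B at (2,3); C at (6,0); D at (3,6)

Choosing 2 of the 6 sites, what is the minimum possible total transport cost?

Open {H3, H5}.
  A→H3 2, B→H3 3, C→H5 2, D→H3 3  ⇒ total 10.
Compare {H2, H3}: total 11.
Compare {H1, H3}: total 12.
No size-2 selection does better; minimum is 10.

10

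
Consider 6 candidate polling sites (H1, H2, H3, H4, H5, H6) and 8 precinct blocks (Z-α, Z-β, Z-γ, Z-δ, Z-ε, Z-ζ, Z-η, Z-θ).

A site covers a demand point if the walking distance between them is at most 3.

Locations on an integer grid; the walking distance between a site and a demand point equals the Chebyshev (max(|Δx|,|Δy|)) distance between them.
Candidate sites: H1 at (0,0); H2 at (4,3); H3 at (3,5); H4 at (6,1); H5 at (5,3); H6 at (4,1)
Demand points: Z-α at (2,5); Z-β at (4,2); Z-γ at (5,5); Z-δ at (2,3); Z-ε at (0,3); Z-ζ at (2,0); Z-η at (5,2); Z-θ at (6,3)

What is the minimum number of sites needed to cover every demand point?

Coverage sets (demand points within 3 of each site):
  H1: {Z-δ, Z-ε, Z-ζ}
  H2: {Z-α, Z-β, Z-γ, Z-δ, Z-ζ, Z-η, Z-θ}
  H3: {Z-α, Z-β, Z-γ, Z-δ, Z-ε, Z-η, Z-θ}
  H4: {Z-β, Z-η, Z-θ}
  H5: {Z-α, Z-β, Z-γ, Z-δ, Z-ζ, Z-η, Z-θ}
  H6: {Z-β, Z-δ, Z-ζ, Z-η, Z-θ}
No single site covers all 8 demand points.
But {H1, H2} covers everything, so the minimum is 2.

2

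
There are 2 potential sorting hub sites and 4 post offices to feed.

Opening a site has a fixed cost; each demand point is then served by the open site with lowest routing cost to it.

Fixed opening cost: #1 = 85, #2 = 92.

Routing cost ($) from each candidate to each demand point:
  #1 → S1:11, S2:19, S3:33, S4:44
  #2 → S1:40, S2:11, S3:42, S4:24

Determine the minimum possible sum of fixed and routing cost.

192

Open {#1}: assign each demand point to its cheapest open site.
  S1→#1 11, S2→#1 19, S3→#1 33, S4→#1 44
  routing cost 107, fixed 85 → total 192.
Compare {#2}: routing cost 117 + fixed 92 = 209.
Compare {#1, #2}: routing cost 79 + fixed 177 = 256.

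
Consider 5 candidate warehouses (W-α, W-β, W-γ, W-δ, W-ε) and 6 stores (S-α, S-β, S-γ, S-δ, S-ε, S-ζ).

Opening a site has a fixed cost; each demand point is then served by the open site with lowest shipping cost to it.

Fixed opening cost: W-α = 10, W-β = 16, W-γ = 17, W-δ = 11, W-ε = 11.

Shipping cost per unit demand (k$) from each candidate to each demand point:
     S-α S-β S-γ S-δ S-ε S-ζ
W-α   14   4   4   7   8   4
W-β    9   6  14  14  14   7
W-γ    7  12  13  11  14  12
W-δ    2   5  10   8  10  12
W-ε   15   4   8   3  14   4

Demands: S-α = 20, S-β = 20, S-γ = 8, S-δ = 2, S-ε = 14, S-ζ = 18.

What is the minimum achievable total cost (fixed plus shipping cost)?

Open {W-α, W-δ}: assign each demand point to its cheapest open site.
  S-α→W-δ 20×2=40, S-β→W-α 20×4=80, S-γ→W-α 8×4=32, S-δ→W-α 2×7=14, S-ε→W-α 14×8=112, S-ζ→W-α 18×4=72
  shipping cost 350, fixed 21 → total 371.
Compare {W-α, W-δ, W-ε}: shipping cost 342 + fixed 32 = 374.
Compare {W-α, W-β, W-δ}: shipping cost 350 + fixed 37 = 387.
Compare {W-α, W-γ, W-δ}: shipping cost 350 + fixed 38 = 388.
All other subsets cost ≥ 374. Minimum total cost: 371.

371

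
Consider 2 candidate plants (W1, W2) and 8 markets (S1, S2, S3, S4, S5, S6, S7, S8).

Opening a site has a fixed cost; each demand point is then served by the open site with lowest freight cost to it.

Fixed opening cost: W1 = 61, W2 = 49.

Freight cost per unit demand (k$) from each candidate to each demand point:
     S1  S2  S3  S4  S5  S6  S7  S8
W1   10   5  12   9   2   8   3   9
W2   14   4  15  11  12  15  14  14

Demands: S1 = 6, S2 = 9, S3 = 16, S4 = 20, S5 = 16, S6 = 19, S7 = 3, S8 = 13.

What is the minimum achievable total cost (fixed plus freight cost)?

Open {W1}: assign each demand point to its cheapest open site.
  S1→W1 6×10=60, S2→W1 9×5=45, S3→W1 16×12=192, S4→W1 20×9=180, S5→W1 16×2=32, S6→W1 19×8=152, S7→W1 3×3=9, S8→W1 13×9=117
  freight cost 787, fixed 61 → total 848.
Compare {W1, W2}: freight cost 778 + fixed 110 = 888.
Compare {W2}: freight cost 1281 + fixed 49 = 1330.

848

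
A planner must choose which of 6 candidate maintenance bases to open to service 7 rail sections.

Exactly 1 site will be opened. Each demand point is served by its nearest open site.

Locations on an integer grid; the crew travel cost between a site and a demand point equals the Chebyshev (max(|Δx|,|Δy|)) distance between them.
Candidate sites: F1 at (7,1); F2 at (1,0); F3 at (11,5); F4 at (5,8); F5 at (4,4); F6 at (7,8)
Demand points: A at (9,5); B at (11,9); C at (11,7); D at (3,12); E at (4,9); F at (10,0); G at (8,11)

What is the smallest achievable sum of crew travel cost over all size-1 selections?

29

Open {F6}.
  A→F6 3, B→F6 4, C→F6 4, D→F6 4, E→F6 3, F→F6 8, G→F6 3  ⇒ total 29.
Compare {F4}: total 32.
Compare {F3}: total 34.
No size-1 selection does better; minimum is 29.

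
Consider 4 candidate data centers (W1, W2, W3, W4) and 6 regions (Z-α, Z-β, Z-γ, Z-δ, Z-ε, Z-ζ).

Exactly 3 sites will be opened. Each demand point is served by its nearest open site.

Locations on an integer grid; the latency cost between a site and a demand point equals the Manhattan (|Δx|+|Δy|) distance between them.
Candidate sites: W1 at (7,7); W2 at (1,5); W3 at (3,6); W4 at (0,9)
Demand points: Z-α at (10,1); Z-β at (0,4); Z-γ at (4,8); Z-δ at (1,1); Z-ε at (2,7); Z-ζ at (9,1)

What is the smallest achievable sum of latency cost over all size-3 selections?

28

Open {W1, W2, W3}.
  Z-α→W1 9, Z-β→W2 2, Z-γ→W3 3, Z-δ→W2 4, Z-ε→W3 2, Z-ζ→W1 8  ⇒ total 28.
Compare {W1, W2, W4}: total 30.
Compare {W1, W3, W4}: total 34.
No size-3 selection does better; minimum is 28.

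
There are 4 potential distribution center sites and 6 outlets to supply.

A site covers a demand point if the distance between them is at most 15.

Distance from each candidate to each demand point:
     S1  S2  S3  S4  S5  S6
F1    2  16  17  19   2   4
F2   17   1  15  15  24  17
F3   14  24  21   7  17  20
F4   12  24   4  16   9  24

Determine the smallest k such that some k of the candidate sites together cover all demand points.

Coverage sets (demand points within 15 of each site):
  F1: {S1, S5, S6}
  F2: {S2, S3, S4}
  F3: {S1, S4}
  F4: {S1, S3, S5}
No single site covers all 6 demand points.
But {F1, F2} covers everything, so the minimum is 2.

2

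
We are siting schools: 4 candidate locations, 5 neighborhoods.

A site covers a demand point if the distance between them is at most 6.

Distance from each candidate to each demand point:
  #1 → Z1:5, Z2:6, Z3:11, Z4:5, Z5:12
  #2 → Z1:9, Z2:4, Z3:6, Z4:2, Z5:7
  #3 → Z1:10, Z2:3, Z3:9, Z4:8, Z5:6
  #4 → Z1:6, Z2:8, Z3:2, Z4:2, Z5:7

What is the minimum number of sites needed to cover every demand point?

Coverage sets (demand points within 6 of each site):
  #1: {Z1, Z2, Z4}
  #2: {Z2, Z3, Z4}
  #3: {Z2, Z5}
  #4: {Z1, Z3, Z4}
No single site covers all 5 demand points.
But {#3, #4} covers everything, so the minimum is 2.

2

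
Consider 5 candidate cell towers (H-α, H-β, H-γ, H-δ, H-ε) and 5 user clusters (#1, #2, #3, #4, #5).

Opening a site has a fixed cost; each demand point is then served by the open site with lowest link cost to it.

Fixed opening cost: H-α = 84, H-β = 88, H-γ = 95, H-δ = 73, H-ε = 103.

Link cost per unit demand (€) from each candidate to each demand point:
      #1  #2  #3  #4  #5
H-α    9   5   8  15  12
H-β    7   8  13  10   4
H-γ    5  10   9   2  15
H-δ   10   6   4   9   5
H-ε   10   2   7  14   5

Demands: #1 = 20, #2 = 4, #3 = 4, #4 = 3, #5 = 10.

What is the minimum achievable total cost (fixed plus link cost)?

Open {H-γ, H-δ}: assign each demand point to its cheapest open site.
  #1→H-γ 20×5=100, #2→H-δ 4×6=24, #3→H-δ 4×4=16, #4→H-γ 3×2=6, #5→H-δ 10×5=50
  link cost 196, fixed 168 → total 364.
Compare {H-β}: link cost 294 + fixed 88 = 382.
Compare {H-δ}: link cost 317 + fixed 73 = 390.
Compare {H-γ, H-ε}: link cost 192 + fixed 198 = 390.
All other subsets cost ≥ 382. Minimum total cost: 364.

364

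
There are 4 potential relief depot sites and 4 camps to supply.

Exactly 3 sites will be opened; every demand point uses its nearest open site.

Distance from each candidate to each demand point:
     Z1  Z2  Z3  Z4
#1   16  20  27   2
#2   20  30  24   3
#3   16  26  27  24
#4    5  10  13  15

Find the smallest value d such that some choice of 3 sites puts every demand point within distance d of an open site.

Open {#1, #2, #4}.
  Farthest demand point is Z3 at distance 13 (to #4); all others are ≤ 13.
With {#1, #3, #4} the worst case is 13.
With {#2, #3, #4} the worst case is 13.
No size-3 selection achieves below 13.

13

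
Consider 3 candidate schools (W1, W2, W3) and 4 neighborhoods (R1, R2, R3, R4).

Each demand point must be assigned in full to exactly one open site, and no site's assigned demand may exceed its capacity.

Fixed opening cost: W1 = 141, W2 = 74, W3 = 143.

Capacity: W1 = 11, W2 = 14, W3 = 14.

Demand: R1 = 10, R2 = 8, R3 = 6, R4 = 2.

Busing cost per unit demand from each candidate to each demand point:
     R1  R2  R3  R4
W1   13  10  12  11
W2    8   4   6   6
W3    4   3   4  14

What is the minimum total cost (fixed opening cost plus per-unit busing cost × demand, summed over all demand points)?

Open {W2, W3}; cheapest assignment that respects the capacities:
  W2 (cap 14, load 14): R2, R3 — cost 8×4 + 6×6 = 68
  W3 (cap 14, load 12): R1, R4 — cost 10×4 + 2×14 = 68
  Shipping 136, fixed 217 → total 353.
  Any other capacity-feasible assignment to {W2, W3} ships for at least 136.
Compare {W1, W2, W3}: its best feasible assignment gives total 488.
Every other set of open sites that can feasibly serve all demand totals ≥ 488 even under its best assignment. Minimum: 353.

353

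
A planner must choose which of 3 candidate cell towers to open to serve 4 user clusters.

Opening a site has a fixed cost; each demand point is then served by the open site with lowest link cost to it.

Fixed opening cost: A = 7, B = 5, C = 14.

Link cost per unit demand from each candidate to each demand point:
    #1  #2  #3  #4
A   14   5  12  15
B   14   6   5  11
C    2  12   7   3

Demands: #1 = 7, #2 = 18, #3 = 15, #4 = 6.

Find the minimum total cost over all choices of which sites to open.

223

Open {A, B, C}: assign each demand point to its cheapest open site.
  #1→C 7×2=14, #2→A 18×5=90, #3→B 15×5=75, #4→C 6×3=18
  link cost 197, fixed 26 → total 223.
Compare {B, C}: link cost 215 + fixed 19 = 234.
Compare {A, C}: link cost 227 + fixed 21 = 248.
Compare {A, B}: link cost 329 + fixed 12 = 341.
All other subsets cost ≥ 234. Minimum total cost: 223.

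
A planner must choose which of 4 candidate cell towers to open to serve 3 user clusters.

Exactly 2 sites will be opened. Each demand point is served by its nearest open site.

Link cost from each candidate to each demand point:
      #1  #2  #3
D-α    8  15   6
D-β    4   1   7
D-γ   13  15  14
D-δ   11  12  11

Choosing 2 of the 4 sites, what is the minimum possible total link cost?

Open {D-α, D-β}.
  #1→D-β 4, #2→D-β 1, #3→D-α 6  ⇒ total 11.
Compare {D-β, D-γ}: total 12.
Compare {D-β, D-δ}: total 12.
No size-2 selection does better; minimum is 11.

11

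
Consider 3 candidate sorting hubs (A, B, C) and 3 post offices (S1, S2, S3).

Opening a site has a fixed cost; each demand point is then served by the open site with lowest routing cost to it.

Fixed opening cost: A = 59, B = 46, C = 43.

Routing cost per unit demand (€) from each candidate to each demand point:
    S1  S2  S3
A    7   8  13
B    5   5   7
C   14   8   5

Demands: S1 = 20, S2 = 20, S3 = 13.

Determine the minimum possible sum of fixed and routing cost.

337

Open {B}: assign each demand point to its cheapest open site.
  S1→B 20×5=100, S2→B 20×5=100, S3→B 13×7=91
  routing cost 291, fixed 46 → total 337.
Compare {B, C}: routing cost 265 + fixed 89 = 354.
Compare {A, B}: routing cost 291 + fixed 105 = 396.
Compare {A, B, C}: routing cost 265 + fixed 148 = 413.
All other subsets cost ≥ 354. Minimum total cost: 337.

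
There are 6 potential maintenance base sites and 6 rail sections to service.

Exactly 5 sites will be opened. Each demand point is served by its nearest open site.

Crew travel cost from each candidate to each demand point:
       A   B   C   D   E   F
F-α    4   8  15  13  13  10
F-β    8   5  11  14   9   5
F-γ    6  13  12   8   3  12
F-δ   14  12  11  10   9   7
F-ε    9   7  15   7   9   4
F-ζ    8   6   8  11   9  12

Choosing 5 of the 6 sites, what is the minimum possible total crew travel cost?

Open {F-α, F-β, F-γ, F-ε, F-ζ}.
  A→F-α 4, B→F-β 5, C→F-ζ 8, D→F-ε 7, E→F-γ 3, F→F-ε 4  ⇒ total 31.
Compare {F-α, F-γ, F-δ, F-ε, F-ζ}: total 32.
Compare {F-α, F-β, F-γ, F-δ, F-ζ}: total 33.
No size-5 selection does better; minimum is 31.

31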